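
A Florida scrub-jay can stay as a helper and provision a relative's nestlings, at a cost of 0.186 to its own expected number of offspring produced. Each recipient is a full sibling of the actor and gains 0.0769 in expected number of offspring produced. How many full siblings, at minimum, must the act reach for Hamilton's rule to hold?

5

r to a full sibling = 1/2 (full sibs share both parents — two paths of length 2: r = 2·(1/2)^2 = 1/2).
Hamilton's rule: n·r·B > C  ⇒  n > C/(r·B) = 0.186/(0.5·0.0769) = 4.837.
The smallest integer exceeding 4.837 is 5.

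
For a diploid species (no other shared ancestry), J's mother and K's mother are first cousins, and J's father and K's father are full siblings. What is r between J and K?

Wright's path rule: contributions from independent ancestry routes add.
J and K are related in two ways: second cousins through their mothers (r = 1/32) and first cousins through their fathers (r = 1/8).
r = 1/32 + 1/8 = 5/32 = 0.15625.

0.15625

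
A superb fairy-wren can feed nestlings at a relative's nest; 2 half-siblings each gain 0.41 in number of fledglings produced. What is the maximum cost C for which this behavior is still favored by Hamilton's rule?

0.205

r to a half-sibling = 1/4 (half-sibs share one parent — one path of length 2: r = (1/2)^2 = 1/4).
Hamilton's rule: n·r·B > C, so the trait is favored while C < n·r·B = 2·0.25·0.41 = 0.205.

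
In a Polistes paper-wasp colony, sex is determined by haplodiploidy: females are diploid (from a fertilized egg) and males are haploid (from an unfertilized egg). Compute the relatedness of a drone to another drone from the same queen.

0.5

Haploid brothers each carry a random half of the queen's diploid genome, so on average they share half: r = 1/2.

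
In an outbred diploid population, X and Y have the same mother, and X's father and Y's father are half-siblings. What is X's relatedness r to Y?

0.3125

Independent pedigree routes through distinct common ancestors add.
X and Y are related in two ways: half-sibs through their shared mother (r = 1/4) and half first cousins through their fathers (r = 1/16).
r = 1/4 + 1/16 = 5/16 = 0.3125.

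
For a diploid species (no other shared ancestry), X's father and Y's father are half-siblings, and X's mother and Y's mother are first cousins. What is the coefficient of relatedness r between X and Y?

Relatedness sums over independent paths through distinct common ancestors.
X and Y are related in two ways: half first cousins through their fathers (r = 1/16) and second cousins through their mothers (r = 1/32).
r = 1/16 + 1/32 = 0.09375.

0.09375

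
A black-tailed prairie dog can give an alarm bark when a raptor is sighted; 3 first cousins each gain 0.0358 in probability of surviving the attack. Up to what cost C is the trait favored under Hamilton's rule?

r to a first cousin = 1/8 (first cousins share one grandparent pair — two paths of length 4: r = 2·(1/2)^4 = 1/8).
Hamilton's rule: n·r·B > C, so the trait is favored while C < n·r·B = 3·0.125·0.0358 = 0.013425.

0.013425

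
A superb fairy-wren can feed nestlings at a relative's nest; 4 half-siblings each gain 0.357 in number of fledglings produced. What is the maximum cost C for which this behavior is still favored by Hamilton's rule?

0.357

r to a half-sibling = 1/4 (half-sibs share one parent — one path of length 2: r = (1/2)^2 = 1/4).
Hamilton's rule: n·r·B > C, so the trait is favored while C < n·r·B = 4·0.25·0.357 = 0.357.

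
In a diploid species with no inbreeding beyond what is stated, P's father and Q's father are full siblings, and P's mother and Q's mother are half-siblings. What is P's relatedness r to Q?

With two independent routes of shared ancestry, r is the sum of the two contributions.
P and Q are related in two ways: first cousins through their fathers (r = 1/8) and half first cousins through their mothers (r = 1/16).
r = 1/8 + 1/16 = 0.1875.

0.1875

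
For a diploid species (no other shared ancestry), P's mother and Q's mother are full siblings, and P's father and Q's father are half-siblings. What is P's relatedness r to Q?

0.1875

Relatedness sums over independent paths through distinct common ancestors.
P and Q are related in two ways: first cousins through their mothers (r = 1/8) and half first cousins through their fathers (r = 1/16).
r = 1/8 + 1/16 = 0.1875.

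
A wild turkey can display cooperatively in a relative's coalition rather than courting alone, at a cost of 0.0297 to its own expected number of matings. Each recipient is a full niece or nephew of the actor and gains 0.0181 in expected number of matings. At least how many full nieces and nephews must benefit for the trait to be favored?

7

r to a full niece or nephew = 0.25 (full aunt/uncle↔niece/nephew: two paths of length 3 through the shared grandparent pair: r = 2·(1/2)^3 = 1/4).
Hamilton's rule: n·r·B > C  ⇒  n > C/(r·B) = 0.0297/(0.25·0.0181) = 6.564.
The smallest integer exceeding 6.564 is 7.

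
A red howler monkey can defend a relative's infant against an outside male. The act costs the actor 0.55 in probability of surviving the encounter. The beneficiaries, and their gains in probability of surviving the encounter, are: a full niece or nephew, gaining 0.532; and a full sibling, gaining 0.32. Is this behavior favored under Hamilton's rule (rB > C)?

Hamilton's rule: the trait is favored when the sum of r·B over every recipient exceeds the actor's cost C.
r to a full niece or nephew = 0.25 (full aunt/uncle↔niece/nephew: two paths of length 3 through the shared grandparent pair: r = 2·(1/2)^3 = 1/4).
r to a full sibling = 1/2 (full sibs share both parents — two paths of length 2: r = 2·(1/2)^2 = 1/2).
Summing one r·B term per recipient: 1·0.25·0.532 + 1·0.5·0.32 = 0.293.
0.293 < 0.55: the indirect benefit is less than the cost.

No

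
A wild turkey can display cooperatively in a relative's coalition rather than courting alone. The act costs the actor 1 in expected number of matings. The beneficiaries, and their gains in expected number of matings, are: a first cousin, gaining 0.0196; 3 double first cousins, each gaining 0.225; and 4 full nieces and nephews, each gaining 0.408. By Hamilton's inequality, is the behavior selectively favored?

Hamilton's rule: the trait is favored when the sum of r·B over every recipient exceeds the actor's cost C.
r to a first cousin = 0.125 (first cousins share one grandparent pair — two paths of length 4: r = 2·(1/2)^4 = 1/8).
r to a double first cousin = 0.25 (double first cousins share both grandparent pairs — four paths of length 4: r = 4·(1/2)^4 = 1/4).
r to a full niece or nephew = 1/4 (full aunt/uncle↔niece/nephew: two paths of length 3 through the shared grandparent pair: r = 2·(1/2)^3 = 1/4).
Summing one r·B term per recipient: 1·0.125·0.0196 + 3·0.25·0.225 + 4·0.25·0.408 = 0.5792.
0.5792 < 1: the indirect benefit is less than the cost.

No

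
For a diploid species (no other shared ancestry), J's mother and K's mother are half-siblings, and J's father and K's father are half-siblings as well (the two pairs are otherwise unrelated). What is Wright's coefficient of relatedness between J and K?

Wright's path rule: contributions from independent ancestry routes add.
J and K are related in two ways: half first cousins through their mothers (r = 1/16) and half first cousins through their fathers (r = 1/16).
r = 1/16 + 1/16 = 1/8 = 0.125.

0.125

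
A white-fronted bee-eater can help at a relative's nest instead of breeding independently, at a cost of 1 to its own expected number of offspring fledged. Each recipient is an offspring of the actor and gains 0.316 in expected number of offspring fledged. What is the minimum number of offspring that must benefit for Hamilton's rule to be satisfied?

7

r to an offspring = 0.5 (one parent–offspring link: r = (1/2)^1 = 1/2).
Hamilton's rule: n·r·B > C  ⇒  n > C/(r·B) = 1/(0.5·0.316) = 6.329.
The smallest integer exceeding 6.329 is 7.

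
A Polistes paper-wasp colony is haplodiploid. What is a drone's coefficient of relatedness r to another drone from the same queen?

Haploid brothers each carry a random half of the queen's diploid genome, so on average they share half: r = 1/2.

0.5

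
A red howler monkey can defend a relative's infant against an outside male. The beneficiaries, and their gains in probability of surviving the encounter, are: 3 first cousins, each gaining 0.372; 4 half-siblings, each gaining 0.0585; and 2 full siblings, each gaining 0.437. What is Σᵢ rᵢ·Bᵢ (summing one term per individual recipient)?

0.635

r to a first cousin = 1/8 (first cousins share one grandparent pair — two paths of length 4: r = 2·(1/2)^4 = 1/8).
r to a half-sibling = 1/4 (half-sibs share one parent — one path of length 2: r = (1/2)^2 = 1/4).
r to a full sibling = 0.5 (full sibs share both parents — two paths of length 2: r = 2·(1/2)^2 = 1/2).
Summing one r·B term per recipient: 3·0.125·0.372 + 4·0.25·0.0585 + 2·0.5·0.437 = 0.635.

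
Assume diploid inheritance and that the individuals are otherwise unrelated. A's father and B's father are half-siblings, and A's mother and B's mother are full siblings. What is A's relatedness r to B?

0.1875

Independent pedigree routes through distinct common ancestors add.
A and B are related in two ways: half first cousins through their fathers (r = 1/16) and first cousins through their mothers (r = 1/8).
r = 1/16 + 1/8 = 0.1875.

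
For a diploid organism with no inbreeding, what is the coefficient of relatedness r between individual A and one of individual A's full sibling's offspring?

0.25

Each parent–offspring link contributes a factor of 1/2, and independent paths through distinct common ancestors add.
Full aunt/uncle↔niece/nephew: two paths of length 3 through the shared grandparent pair: r = 2·(1/2)^3 = 1/4.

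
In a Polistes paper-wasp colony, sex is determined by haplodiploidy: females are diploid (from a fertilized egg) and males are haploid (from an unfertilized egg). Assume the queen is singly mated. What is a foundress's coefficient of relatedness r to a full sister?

0.75

Haplodiploid full sisters inherit their father's entire haploid genome identically (contributing 1/2) and on average half of their mother's contribution (1/2 · 1/2 = 1/4); r = 1/2 + 1/4 = 3/4.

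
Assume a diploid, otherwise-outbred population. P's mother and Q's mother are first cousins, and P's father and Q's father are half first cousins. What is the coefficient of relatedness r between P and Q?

0.046875

Wright's path rule: contributions from independent ancestry routes add.
P and Q are related in two ways: second cousins through their mothers (r = 1/32) and half second cousins through their fathers (r = 1/64).
r = 1/32 + 1/64 = 3/64 = 0.046875.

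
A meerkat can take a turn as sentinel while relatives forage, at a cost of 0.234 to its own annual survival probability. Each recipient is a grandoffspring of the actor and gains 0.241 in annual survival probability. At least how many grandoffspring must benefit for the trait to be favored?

4

r to a grandoffspring = 0.25 (two parent–offspring links: r = (1/2)^2 = 1/4).
Hamilton's rule: n·r·B > C  ⇒  n > C/(r·B) = 0.234/(0.25·0.241) = 3.884.
The smallest integer exceeding 3.884 is 4.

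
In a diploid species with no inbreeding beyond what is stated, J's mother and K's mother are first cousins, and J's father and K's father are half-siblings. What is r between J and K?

0.09375

Wright's path rule: contributions from independent ancestry routes add.
J and K are related in two ways: second cousins through their mothers (r = 1/32) and half first cousins through their fathers (r = 1/16).
r = 1/32 + 1/16 = 0.09375.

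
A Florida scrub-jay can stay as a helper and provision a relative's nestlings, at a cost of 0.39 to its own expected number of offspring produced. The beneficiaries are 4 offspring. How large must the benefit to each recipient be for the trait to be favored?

r to an offspring = 1/2 (one parent–offspring link: r = (1/2)^1 = 1/2).
Hamilton's rule with n recipients of equal r: n·r·B > C, so B > C/(n·r) = 0.39/(4·0.5) = 0.195.

0.195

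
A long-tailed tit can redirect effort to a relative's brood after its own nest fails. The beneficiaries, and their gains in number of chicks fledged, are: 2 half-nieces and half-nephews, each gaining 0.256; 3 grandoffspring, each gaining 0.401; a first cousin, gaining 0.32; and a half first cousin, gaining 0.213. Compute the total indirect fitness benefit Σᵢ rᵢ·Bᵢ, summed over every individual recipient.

0.4180625

r to a half-niece or half-nephew = 1/8 (half-aunt/uncle↔niece/nephew: one path of length 3: r = (1/2)^3 = 1/8).
r to a grandoffspring = 1/4 (two parent–offspring links: r = (1/2)^2 = 1/4).
r to a first cousin = 1/8 (first cousins share one grandparent pair — two paths of length 4: r = 2·(1/2)^4 = 1/8).
r to a half first cousin = 0.0625 (half first cousins share one grandparent — one path of length 4: r = (1/2)^4 = 1/16).
Summing one r·B term per recipient: 2·0.125·0.256 + 3·0.25·0.401 + 1·0.125·0.32 + 1·0.0625·0.213 = 0.4180625.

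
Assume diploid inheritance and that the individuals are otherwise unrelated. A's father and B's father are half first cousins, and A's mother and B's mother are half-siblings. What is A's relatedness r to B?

0.078125

Relatedness sums over independent paths through distinct common ancestors.
A and B are related in two ways: half second cousins through their fathers (r = 1/64) and half first cousins through their mothers (r = 1/16).
r = 1/64 + 1/16 = 0.078125.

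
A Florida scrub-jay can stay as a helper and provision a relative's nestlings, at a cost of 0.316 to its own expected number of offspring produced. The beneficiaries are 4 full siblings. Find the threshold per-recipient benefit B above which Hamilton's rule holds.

0.158

r to a full sibling = 1/2 (full sibs share both parents — two paths of length 2: r = 2·(1/2)^2 = 1/2).
Hamilton's rule with n recipients of equal r: n·r·B > C, so B > C/(n·r) = 0.316/(4·0.5) = 0.158.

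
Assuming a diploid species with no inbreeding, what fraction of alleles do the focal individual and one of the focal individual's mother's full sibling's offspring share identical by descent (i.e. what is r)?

0.125

Each parent–offspring link contributes a factor of 1/2, and independent paths through distinct common ancestors add.
First cousins share one grandparent pair — two paths of length 4: r = 2·(1/2)^4 = 1/8.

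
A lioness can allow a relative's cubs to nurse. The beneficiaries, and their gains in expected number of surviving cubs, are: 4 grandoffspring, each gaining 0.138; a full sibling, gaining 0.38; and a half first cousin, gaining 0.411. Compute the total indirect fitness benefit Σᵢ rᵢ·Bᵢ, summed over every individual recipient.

0.3536875

r to a grandoffspring = 0.25 (two parent–offspring links: r = (1/2)^2 = 1/4).
r to a full sibling = 0.5 (full sibs share both parents — two paths of length 2: r = 2·(1/2)^2 = 1/2).
r to a half first cousin = 1/16 (half first cousins share one grandparent — one path of length 4: r = (1/2)^4 = 1/16).
Summing one r·B term per recipient: 4·0.25·0.138 + 1·0.5·0.38 + 1·0.0625·0.411 = 0.3536875.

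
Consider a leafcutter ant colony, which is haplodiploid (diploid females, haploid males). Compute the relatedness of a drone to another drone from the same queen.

Haploid brothers each carry a random half of the queen's diploid genome, so on average they share half: r = 1/2.

0.5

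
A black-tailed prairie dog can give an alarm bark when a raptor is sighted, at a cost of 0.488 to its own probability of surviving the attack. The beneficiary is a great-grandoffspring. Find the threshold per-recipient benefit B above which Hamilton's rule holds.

r to a great-grandoffspring = 1/8 (three parent–offspring links: r = (1/2)^3 = 1/8).
Hamilton's rule with n recipients of equal r: n·r·B > C, so B > C/(n·r) = 0.488/(1·0.125) = 3.904.

3.904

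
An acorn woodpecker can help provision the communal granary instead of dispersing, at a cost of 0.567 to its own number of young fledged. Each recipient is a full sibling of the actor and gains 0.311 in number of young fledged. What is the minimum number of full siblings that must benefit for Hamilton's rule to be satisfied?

4

r to a full sibling = 0.5 (full sibs share both parents — two paths of length 2: r = 2·(1/2)^2 = 1/2).
Hamilton's rule: n·r·B > C  ⇒  n > C/(r·B) = 0.567/(0.5·0.311) = 3.646.
The smallest integer exceeding 3.646 is 4.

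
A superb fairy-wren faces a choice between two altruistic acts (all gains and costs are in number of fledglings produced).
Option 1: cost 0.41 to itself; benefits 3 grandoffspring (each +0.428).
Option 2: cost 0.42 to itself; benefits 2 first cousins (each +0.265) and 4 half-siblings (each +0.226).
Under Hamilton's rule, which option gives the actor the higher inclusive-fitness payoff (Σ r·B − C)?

Option 1: r to a grandoffspring = 0.25.
Option 1: Σ r·B − C = (3·0.25·0.428) − 0.41 = -0.089.
Option 2: r to a first cousin = 0.125.
Option 2: r to a half-sibling = 0.25.
Option 2: Σ r·B − C = (2·0.125·0.265 + 4·0.25·0.226) − 0.42 = -0.12775.
Option 1 has the higher net inclusive-fitness payoff.

Option 1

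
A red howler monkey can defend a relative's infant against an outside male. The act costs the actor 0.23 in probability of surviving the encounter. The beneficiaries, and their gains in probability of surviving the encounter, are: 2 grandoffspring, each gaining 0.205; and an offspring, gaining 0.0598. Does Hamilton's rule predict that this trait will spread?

Hamilton's rule: the trait is favored when the sum of r·B over every recipient exceeds the actor's cost C.
r to a grandoffspring = 0.25 (two parent–offspring links: r = (1/2)^2 = 1/4).
r to an offspring = 0.5 (one parent–offspring link: r = (1/2)^1 = 1/2).
Summing one r·B term per recipient: 2·0.25·0.205 + 1·0.5·0.0598 = 0.1324.
0.1324 < 0.23: the indirect benefit is less than the cost.

No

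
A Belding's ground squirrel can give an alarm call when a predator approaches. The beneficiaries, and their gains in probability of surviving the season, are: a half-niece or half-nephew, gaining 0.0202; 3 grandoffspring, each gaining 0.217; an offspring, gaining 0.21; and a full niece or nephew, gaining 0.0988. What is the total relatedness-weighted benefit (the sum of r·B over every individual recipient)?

r to a half-niece or half-nephew = 1/8 (half-aunt/uncle↔niece/nephew: one path of length 3: r = (1/2)^3 = 1/8).
r to a grandoffspring = 0.25 (two parent–offspring links: r = (1/2)^2 = 1/4).
r to an offspring = 0.5 (one parent–offspring link: r = (1/2)^1 = 1/2).
r to a full niece or nephew = 0.25 (full aunt/uncle↔niece/nephew: two paths of length 3 through the shared grandparent pair: r = 2·(1/2)^3 = 1/4).
Summing one r·B term per recipient: 1·0.125·0.0202 + 3·0.25·0.217 + 1·0.5·0.21 + 1·0.25·0.0988 = 0.294975.

0.294975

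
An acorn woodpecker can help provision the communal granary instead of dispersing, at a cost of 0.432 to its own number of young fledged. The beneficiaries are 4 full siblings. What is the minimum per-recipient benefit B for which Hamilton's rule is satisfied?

0.216

r to a full sibling = 0.5 (full sibs share both parents — two paths of length 2: r = 2·(1/2)^2 = 1/2).
Hamilton's rule with n recipients of equal r: n·r·B > C, so B > C/(n·r) = 0.432/(4·0.5) = 0.216.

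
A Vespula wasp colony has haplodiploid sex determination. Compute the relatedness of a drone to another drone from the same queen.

0.5

Haploid brothers each carry a random half of the queen's diploid genome, so on average they share half: r = 1/2.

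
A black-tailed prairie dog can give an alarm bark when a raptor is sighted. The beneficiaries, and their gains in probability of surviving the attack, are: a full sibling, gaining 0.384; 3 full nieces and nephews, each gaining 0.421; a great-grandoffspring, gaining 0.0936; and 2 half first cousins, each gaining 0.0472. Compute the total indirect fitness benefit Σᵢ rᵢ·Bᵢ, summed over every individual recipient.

r to a full sibling = 0.5 (full sibs share both parents — two paths of length 2: r = 2·(1/2)^2 = 1/2).
r to a full niece or nephew = 0.25 (full aunt/uncle↔niece/nephew: two paths of length 3 through the shared grandparent pair: r = 2·(1/2)^3 = 1/4).
r to a great-grandoffspring = 0.125 (three parent–offspring links: r = (1/2)^3 = 1/8).
r to a half first cousin = 1/16 (half first cousins share one grandparent — one path of length 4: r = (1/2)^4 = 1/16).
Summing one r·B term per recipient: 1·0.5·0.384 + 3·0.25·0.421 + 1·0.125·0.0936 + 2·0.0625·0.0472 = 0.52535.

0.52535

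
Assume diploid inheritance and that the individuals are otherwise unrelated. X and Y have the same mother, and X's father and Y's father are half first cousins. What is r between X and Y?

Independent pedigree routes through distinct common ancestors add.
X and Y are related in two ways: half-sibs through their shared mother (r = 1/4) and half second cousins through their fathers (r = 1/64).
r = 1/4 + 1/64 = 17/64 = 0.265625.

0.265625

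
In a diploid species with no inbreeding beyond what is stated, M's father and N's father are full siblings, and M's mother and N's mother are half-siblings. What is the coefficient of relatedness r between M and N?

Relatedness sums over independent paths through distinct common ancestors.
M and N are related in two ways: first cousins through their fathers (r = 1/8) and half first cousins through their mothers (r = 1/16).
r = 1/8 + 1/16 = 0.1875.

0.1875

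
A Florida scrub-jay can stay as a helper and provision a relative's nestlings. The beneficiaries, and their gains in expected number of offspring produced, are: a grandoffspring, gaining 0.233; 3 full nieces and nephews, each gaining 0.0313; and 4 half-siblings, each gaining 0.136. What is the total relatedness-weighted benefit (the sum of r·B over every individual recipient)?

r to a grandoffspring = 0.25 (two parent–offspring links: r = (1/2)^2 = 1/4).
r to a full niece or nephew = 0.25 (full aunt/uncle↔niece/nephew: two paths of length 3 through the shared grandparent pair: r = 2·(1/2)^3 = 1/4).
r to a half-sibling = 1/4 (half-sibs share one parent — one path of length 2: r = (1/2)^2 = 1/4).
Summing one r·B term per recipient: 1·0.25·0.233 + 3·0.25·0.0313 + 4·0.25·0.136 = 0.217725.

0.217725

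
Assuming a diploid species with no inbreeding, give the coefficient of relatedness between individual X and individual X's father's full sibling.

0.25

Each parent–offspring link contributes a factor of 1/2, and independent paths through distinct common ancestors add.
Full aunt/uncle↔niece/nephew: two paths of length 3 through the shared grandparent pair: r = 2·(1/2)^3 = 1/4.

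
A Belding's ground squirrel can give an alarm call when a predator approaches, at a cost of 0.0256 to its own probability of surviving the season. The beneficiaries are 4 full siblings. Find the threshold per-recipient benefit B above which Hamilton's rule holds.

r to a full sibling = 1/2 (full sibs share both parents — two paths of length 2: r = 2·(1/2)^2 = 1/2).
Hamilton's rule with n recipients of equal r: n·r·B > C, so B > C/(n·r) = 0.0256/(4·0.5) = 0.0128.

0.0128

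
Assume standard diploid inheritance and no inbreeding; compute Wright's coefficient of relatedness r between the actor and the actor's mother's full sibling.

0.25

Each parent–offspring link contributes a factor of 1/2, and independent paths through distinct common ancestors add.
Full aunt/uncle↔niece/nephew: two paths of length 3 through the shared grandparent pair: r = 2·(1/2)^3 = 1/4.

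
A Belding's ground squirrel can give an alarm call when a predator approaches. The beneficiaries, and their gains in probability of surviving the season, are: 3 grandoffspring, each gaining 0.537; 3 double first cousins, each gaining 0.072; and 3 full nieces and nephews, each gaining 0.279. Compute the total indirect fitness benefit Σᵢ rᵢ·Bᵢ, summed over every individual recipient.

r to a grandoffspring = 1/4 (two parent–offspring links: r = (1/2)^2 = 1/4).
r to a double first cousin = 1/4 (double first cousins share both grandparent pairs — four paths of length 4: r = 4·(1/2)^4 = 1/4).
r to a full niece or nephew = 0.25 (full aunt/uncle↔niece/nephew: two paths of length 3 through the shared grandparent pair: r = 2·(1/2)^3 = 1/4).
Summing one r·B term per recipient: 3·0.25·0.537 + 3·0.25·0.072 + 3·0.25·0.279 = 0.666.

0.666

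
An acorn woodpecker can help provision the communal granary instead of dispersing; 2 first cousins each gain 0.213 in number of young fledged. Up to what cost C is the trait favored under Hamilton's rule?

r to a first cousin = 1/8 (first cousins share one grandparent pair — two paths of length 4: r = 2·(1/2)^4 = 1/8).
Hamilton's rule: n·r·B > C, so the trait is favored while C < n·r·B = 2·0.125·0.213 = 0.05325.

0.05325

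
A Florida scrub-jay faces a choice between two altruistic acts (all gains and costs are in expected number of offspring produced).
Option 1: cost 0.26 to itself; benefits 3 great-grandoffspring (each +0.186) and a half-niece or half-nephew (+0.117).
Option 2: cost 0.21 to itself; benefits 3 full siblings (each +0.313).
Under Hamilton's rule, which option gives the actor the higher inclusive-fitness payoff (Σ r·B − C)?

Option 2

Option 1: r to a great-grandoffspring = 0.125.
Option 1: r to a half-niece or half-nephew = 0.125.
Option 1: Σ r·B − C = (3·0.125·0.186 + 1·0.125·0.117) − 0.26 = -0.175625.
Option 2: r to a full sibling = 0.5.
Option 2: Σ r·B − C = (3·0.5·0.313) − 0.21 = 0.2595.
Option 2 has the higher net inclusive-fitness payoff.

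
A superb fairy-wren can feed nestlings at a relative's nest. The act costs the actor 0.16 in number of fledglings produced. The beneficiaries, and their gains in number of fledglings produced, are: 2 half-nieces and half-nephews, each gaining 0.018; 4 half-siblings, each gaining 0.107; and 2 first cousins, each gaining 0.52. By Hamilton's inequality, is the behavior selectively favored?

Yes

Hamilton's rule: the trait is favored when the sum of r·B over every recipient exceeds the actor's cost C.
r to a half-niece or half-nephew = 1/8 (half-aunt/uncle↔niece/nephew: one path of length 3: r = (1/2)^3 = 1/8).
r to a half-sibling = 1/4 (half-sibs share one parent — one path of length 2: r = (1/2)^2 = 1/4).
r to a first cousin = 0.125 (first cousins share one grandparent pair — two paths of length 4: r = 2·(1/2)^4 = 1/8).
Summing one r·B term per recipient: 2·0.125·0.018 + 4·0.25·0.107 + 2·0.125·0.52 = 0.2415.
0.2415 > 0.16: the indirect benefit exceeds the cost.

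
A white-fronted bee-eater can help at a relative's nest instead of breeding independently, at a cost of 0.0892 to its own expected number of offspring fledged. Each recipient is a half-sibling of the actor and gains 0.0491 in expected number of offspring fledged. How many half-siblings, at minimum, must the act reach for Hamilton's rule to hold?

r to a half-sibling = 1/4 (half-sibs share one parent — one path of length 2: r = (1/2)^2 = 1/4).
Hamilton's rule: n·r·B > C  ⇒  n > C/(r·B) = 0.0892/(0.25·0.0491) = 7.267.
The smallest integer exceeding 7.267 is 8.

8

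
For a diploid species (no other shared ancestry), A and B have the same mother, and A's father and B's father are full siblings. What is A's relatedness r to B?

Wright's path rule: contributions from independent ancestry routes add.
A and B are related in two ways: half-sibs through their shared mother (r = 1/4) and first cousins through their fathers (r = 1/8).
r = 1/4 + 1/8 = 0.375.

0.375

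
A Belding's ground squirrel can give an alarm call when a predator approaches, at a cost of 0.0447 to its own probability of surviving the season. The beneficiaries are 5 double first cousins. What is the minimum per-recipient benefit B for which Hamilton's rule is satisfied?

0.0358

r to a double first cousin = 1/4 (double first cousins share both grandparent pairs — four paths of length 4: r = 4·(1/2)^4 = 1/4).
Hamilton's rule with n recipients of equal r: n·r·B > C, so B > C/(n·r) = 0.0447/(5·0.25) = 0.0358.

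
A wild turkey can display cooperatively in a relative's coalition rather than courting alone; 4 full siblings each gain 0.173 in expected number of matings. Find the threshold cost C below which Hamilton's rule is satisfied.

r to a full sibling = 1/2 (full sibs share both parents — two paths of length 2: r = 2·(1/2)^2 = 1/2).
Hamilton's rule: n·r·B > C, so the trait is favored while C < n·r·B = 4·0.5·0.173 = 0.346.

0.346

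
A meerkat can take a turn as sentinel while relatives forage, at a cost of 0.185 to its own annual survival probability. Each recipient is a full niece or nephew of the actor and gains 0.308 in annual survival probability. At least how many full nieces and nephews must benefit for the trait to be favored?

r to a full niece or nephew = 0.25 (full aunt/uncle↔niece/nephew: two paths of length 3 through the shared grandparent pair: r = 2·(1/2)^3 = 1/4).
Hamilton's rule: n·r·B > C  ⇒  n > C/(r·B) = 0.185/(0.25·0.308) = 2.403.
The smallest integer exceeding 2.403 is 3.

3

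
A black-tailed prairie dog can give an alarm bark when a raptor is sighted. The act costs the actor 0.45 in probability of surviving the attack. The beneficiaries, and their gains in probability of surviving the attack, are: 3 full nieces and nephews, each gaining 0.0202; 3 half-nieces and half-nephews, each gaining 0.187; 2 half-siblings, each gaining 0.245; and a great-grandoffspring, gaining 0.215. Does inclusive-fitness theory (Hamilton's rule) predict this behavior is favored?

Hamilton's rule: the trait is favored when the sum of r·B over every recipient exceeds the actor's cost C.
r to a full niece or nephew = 1/4 (full aunt/uncle↔niece/nephew: two paths of length 3 through the shared grandparent pair: r = 2·(1/2)^3 = 1/4).
r to a half-niece or half-nephew = 1/8 (half-aunt/uncle↔niece/nephew: one path of length 3: r = (1/2)^3 = 1/8).
r to a half-sibling = 0.25 (half-sibs share one parent — one path of length 2: r = (1/2)^2 = 1/4).
r to a great-grandoffspring = 1/8 (three parent–offspring links: r = (1/2)^3 = 1/8).
Summing one r·B term per recipient: 3·0.25·0.0202 + 3·0.125·0.187 + 2·0.25·0.245 + 1·0.125·0.215 = 0.23465.
0.23465 < 0.45: the indirect benefit is less than the cost.

No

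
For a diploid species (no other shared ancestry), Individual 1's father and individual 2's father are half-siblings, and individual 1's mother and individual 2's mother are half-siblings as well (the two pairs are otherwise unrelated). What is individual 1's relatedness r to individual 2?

Independent pedigree routes through distinct common ancestors add.
Individual 1 and individual 2 are related in two ways: half first cousins through their fathers (r = 1/16) and half first cousins through their mothers (r = 1/16).
r = 1/16 + 1/16 = 1/8 = 0.125.

0.125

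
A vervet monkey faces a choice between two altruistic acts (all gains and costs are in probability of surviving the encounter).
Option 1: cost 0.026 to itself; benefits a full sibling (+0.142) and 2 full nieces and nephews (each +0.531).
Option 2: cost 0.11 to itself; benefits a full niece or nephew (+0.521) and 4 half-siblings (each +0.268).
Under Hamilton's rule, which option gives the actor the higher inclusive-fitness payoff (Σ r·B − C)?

Option 1

Option 1: r to a full sibling = 0.5.
Option 1: r to a full niece or nephew = 0.25.
Option 1: Σ r·B − C = (1·0.5·0.142 + 2·0.25·0.531) − 0.026 = 0.3105.
Option 2: r to a full niece or nephew = 0.25.
Option 2: r to a half-sibling = 0.25.
Option 2: Σ r·B − C = (1·0.25·0.521 + 4·0.25·0.268) − 0.11 = 0.28825.
Option 1 has the higher net inclusive-fitness payoff.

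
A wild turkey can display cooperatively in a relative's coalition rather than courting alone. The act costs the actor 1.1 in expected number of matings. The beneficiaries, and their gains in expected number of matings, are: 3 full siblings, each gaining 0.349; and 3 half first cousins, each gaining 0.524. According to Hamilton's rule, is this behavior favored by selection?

No

Hamilton's rule: the trait is favored when the sum of r·B over every recipient exceeds the actor's cost C.
r to a full sibling = 1/2 (full sibs share both parents — two paths of length 2: r = 2·(1/2)^2 = 1/2).
r to a half first cousin = 0.0625 (half first cousins share one grandparent — one path of length 4: r = (1/2)^4 = 1/16).
Summing one r·B term per recipient: 3·0.5·0.349 + 3·0.0625·0.524 = 0.62175.
0.62175 < 1.1: the indirect benefit is less than the cost.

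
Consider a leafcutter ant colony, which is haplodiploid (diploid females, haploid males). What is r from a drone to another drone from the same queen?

0.5

Haploid brothers each carry a random half of the queen's diploid genome, so on average they share half: r = 1/2.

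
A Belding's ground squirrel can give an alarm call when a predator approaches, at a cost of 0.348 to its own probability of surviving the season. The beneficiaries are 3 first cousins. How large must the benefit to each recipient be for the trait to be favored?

r to a first cousin = 0.125 (first cousins share one grandparent pair — two paths of length 4: r = 2·(1/2)^4 = 1/8).
Hamilton's rule with n recipients of equal r: n·r·B > C, so B > C/(n·r) = 0.348/(3·0.125) = 0.928.

0.928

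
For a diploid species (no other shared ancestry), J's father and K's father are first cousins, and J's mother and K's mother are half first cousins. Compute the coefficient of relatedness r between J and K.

0.046875

Relatedness sums over independent paths through distinct common ancestors.
J and K are related in two ways: second cousins through their fathers (r = 1/32) and half second cousins through their mothers (r = 1/64).
r = 1/32 + 1/64 = 0.046875.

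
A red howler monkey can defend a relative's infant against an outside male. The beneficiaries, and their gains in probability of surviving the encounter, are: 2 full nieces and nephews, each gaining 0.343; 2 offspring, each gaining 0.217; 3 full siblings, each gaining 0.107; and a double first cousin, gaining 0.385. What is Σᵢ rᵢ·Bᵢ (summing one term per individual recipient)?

0.64525

r to a full niece or nephew = 1/4 (full aunt/uncle↔niece/nephew: two paths of length 3 through the shared grandparent pair: r = 2·(1/2)^3 = 1/4).
r to an offspring = 0.5 (one parent–offspring link: r = (1/2)^1 = 1/2).
r to a full sibling = 0.5 (full sibs share both parents — two paths of length 2: r = 2·(1/2)^2 = 1/2).
r to a double first cousin = 0.25 (double first cousins share both grandparent pairs — four paths of length 4: r = 4·(1/2)^4 = 1/4).
Summing one r·B term per recipient: 2·0.25·0.343 + 2·0.5·0.217 + 3·0.5·0.107 + 1·0.25·0.385 = 0.64525.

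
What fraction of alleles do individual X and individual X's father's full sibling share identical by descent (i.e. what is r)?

Each parent–offspring link contributes a factor of 1/2, and independent paths through distinct common ancestors add.
Full aunt/uncle↔niece/nephew: two paths of length 3 through the shared grandparent pair: r = 2·(1/2)^3 = 1/4.

0.25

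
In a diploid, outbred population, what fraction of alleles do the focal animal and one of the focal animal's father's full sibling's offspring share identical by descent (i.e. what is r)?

Each parent–offspring link contributes a factor of 1/2, and independent paths through distinct common ancestors add.
First cousins share one grandparent pair — two paths of length 4: r = 2·(1/2)^4 = 1/8.

0.125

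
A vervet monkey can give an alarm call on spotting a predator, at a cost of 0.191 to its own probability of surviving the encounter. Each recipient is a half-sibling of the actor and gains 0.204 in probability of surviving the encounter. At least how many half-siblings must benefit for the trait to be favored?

r to a half-sibling = 1/4 (half-sibs share one parent — one path of length 2: r = (1/2)^2 = 1/4).
Hamilton's rule: n·r·B > C  ⇒  n > C/(r·B) = 0.191/(0.25·0.204) = 3.745.
The smallest integer exceeding 3.745 is 4.

4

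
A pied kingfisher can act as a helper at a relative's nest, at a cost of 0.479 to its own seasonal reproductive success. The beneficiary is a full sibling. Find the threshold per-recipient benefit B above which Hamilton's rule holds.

r to a full sibling = 0.5 (full sibs share both parents — two paths of length 2: r = 2·(1/2)^2 = 1/2).
Hamilton's rule with n recipients of equal r: n·r·B > C, so B > C/(n·r) = 0.479/(1·0.5) = 0.958.

0.958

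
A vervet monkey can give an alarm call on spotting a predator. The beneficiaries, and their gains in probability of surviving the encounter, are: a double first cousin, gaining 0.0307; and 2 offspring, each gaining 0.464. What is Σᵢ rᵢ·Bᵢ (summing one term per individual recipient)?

r to a double first cousin = 0.25 (double first cousins share both grandparent pairs — four paths of length 4: r = 4·(1/2)^4 = 1/4).
r to an offspring = 1/2 (one parent–offspring link: r = (1/2)^1 = 1/2).
Summing one r·B term per recipient: 1·0.25·0.0307 + 2·0.5·0.464 = 0.471675.

0.471675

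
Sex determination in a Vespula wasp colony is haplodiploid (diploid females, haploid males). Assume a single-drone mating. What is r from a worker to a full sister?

0.75

Haplodiploid full sisters inherit their father's entire haploid genome identically (contributing 1/2) and on average half of their mother's contribution (1/2 · 1/2 = 1/4); r = 1/2 + 1/4 = 3/4.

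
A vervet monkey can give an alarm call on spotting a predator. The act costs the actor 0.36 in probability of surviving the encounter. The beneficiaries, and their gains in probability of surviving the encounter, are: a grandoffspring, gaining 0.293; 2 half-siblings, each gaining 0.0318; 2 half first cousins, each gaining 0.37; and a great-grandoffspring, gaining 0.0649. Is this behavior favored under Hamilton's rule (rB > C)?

No

Hamilton's rule: the trait is favored when the sum of r·B over every recipient exceeds the actor's cost C.
r to a grandoffspring = 1/4 (two parent–offspring links: r = (1/2)^2 = 1/4).
r to a half-sibling = 0.25 (half-sibs share one parent — one path of length 2: r = (1/2)^2 = 1/4).
r to a half first cousin = 0.0625 (half first cousins share one grandparent — one path of length 4: r = (1/2)^4 = 1/16).
r to a great-grandoffspring = 1/8 (three parent–offspring links: r = (1/2)^3 = 1/8).
Summing one r·B term per recipient: 1·0.25·0.293 + 2·0.25·0.0318 + 2·0.0625·0.37 + 1·0.125·0.0649 = 0.1435125.
0.1435125 < 0.36: the indirect benefit is less than the cost.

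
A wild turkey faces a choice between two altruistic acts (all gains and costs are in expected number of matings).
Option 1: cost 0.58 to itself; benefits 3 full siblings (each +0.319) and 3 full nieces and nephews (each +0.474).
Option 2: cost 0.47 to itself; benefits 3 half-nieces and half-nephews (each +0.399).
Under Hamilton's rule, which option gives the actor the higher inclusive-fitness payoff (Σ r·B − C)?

Option 1

Option 1: r to a full sibling = 0.5.
Option 1: r to a full niece or nephew = 0.25.
Option 1: Σ r·B − C = (3·0.5·0.319 + 3·0.25·0.474) − 0.58 = 0.254.
Option 2: r to a half-niece or half-nephew = 0.125.
Option 2: Σ r·B − C = (3·0.125·0.399) − 0.47 = -0.320375.
Option 1 has the higher net inclusive-fitness payoff.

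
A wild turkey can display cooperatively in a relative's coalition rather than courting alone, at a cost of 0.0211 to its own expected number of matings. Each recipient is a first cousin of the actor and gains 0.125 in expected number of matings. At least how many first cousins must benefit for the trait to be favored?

r to a first cousin = 1/8 (first cousins share one grandparent pair — two paths of length 4: r = 2·(1/2)^4 = 1/8).
Hamilton's rule: n·r·B > C  ⇒  n > C/(r·B) = 0.0211/(0.125·0.125) = 1.35.
The smallest integer exceeding 1.35 is 2.

2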